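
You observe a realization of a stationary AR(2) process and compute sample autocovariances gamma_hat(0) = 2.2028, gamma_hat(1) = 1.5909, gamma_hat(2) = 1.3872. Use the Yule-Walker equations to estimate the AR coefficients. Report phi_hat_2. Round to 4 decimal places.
\hat\phi_{2} = 0.2261

The Yule-Walker equations for an AR(p) process read, in matrix form,
  Gamma_p phi = r_p,   with   (Gamma_p)_{ij} = gamma(|i - j|),
                       (r_p)_i = gamma(i),   i,j = 1..p.
Substitute the sample gammas (Toeplitz matrix and right-hand side of size 2):
  Gamma_p = [[2.2028, 1.5909], [1.5909, 2.2028]]
  r_p     = [1.5909, 1.3872]
Written out:
  2.2028 phi_1 + 1.5909 phi_2 = 1.5909
  1.5909 phi_1 + 2.2028 phi_2 = 1.3872
Solve by Cramer's rule:
  det = gamma(0)^2 - gamma(1)^2 = (2.2028)^2 - (1.5909)^2 = 4.85232784 - 2.53096281 = 2.32136503
  phi_hat_1 = [gamma(1) gamma(0) - gamma(1) gamma(2)] / det = [(1.5909)(2.2028) - (1.5909)(1.3872)] / 2.32136503 = 1.29753804 / 2.32136503 = 0.559
  phi_hat_2 = [gamma(0) gamma(2) - gamma(1)^2] / det = [(2.2028)(1.3872) - (1.5909)^2] / 2.32136503 = 0.52476135 / 2.32136503 = 0.2261
So phi_hat = [0.5590, 0.2261].
Therefore phi_hat_2 = 0.2261.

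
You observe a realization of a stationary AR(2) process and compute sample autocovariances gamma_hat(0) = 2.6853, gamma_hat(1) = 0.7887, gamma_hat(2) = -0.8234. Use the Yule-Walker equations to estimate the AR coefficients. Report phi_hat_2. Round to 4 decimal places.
\hat\phi_{2} = -0.4300

The Yule-Walker equations for an AR(p) process read, in matrix form,
  Gamma_p phi = r_p,   with   (Gamma_p)_{ij} = gamma(|i - j|),
                       (r_p)_i = gamma(i),   i,j = 1..p.
Substitute the sample gammas (Toeplitz matrix and right-hand side of size 2):
  Gamma_p = [[2.6853, 0.7887], [0.7887, 2.6853]]
  r_p     = [0.7887, -0.8234]
Written out:
  2.6853 phi_1 + 0.7887 phi_2 = 0.7887
  0.7887 phi_1 + 2.6853 phi_2 = -0.8234
Solve by Cramer's rule:
  det = gamma(0)^2 - gamma(1)^2 = (2.6853)^2 - (0.7887)^2 = 7.21083609 - 0.62204769 = 6.5887884
  phi_hat_1 = [gamma(1) gamma(0) - gamma(1) gamma(2)] / det = [(0.7887)(2.6853) - (0.7887)(-0.8234)] / 6.5887884 = 2.76731169 / 6.5887884 = 0.42
  phi_hat_2 = [gamma(0) gamma(2) - gamma(1)^2] / det = [(2.6853)(-0.8234) - (0.7887)^2] / 6.5887884 = -2.83312371 / 6.5887884 = -0.43
So phi_hat = [0.4200, -0.4300].
Therefore phi_hat_2 = -0.4300.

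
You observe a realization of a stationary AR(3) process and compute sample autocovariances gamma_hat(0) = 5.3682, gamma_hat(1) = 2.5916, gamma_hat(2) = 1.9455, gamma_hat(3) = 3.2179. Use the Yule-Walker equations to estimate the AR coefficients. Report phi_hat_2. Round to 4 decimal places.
\hat\phi_{2} = -0.0320

The Yule-Walker equations for an AR(p) process read, in matrix form,
  Gamma_p phi = r_p,   with   (Gamma_p)_{ij} = gamma(|i - j|),
                       (r_p)_i = gamma(i),   i,j = 1..p.
Substitute the sample gammas (Toeplitz matrix and right-hand side of size 3):
  Gamma_p = [[5.3682, 2.5916, 1.9455], [2.5916, 5.3682, 2.5916], [1.9455, 2.5916, 5.3682]]
  r_p     = [2.5916, 1.9455, 3.2179]
Written out (R1..R3):
  (R1) 5.3682 phi_1 + 2.5916 phi_2 + 1.9455 phi_3 = 2.5916
  (R2) 2.5916 phi_1 + 5.3682 phi_2 + 2.5916 phi_3 = 1.9455
  (R3) 1.9455 phi_1 + 2.5916 phi_2 + 5.3682 phi_3 = 3.2179
Gaussian elimination:
  R2 <- R2 - (2.5916/5.3682) R1 = R2 - (0.482769) R1:  4.117056 phi_2 + 1.652373 phi_3 = 0.694356
  R3 <- R3 - (1.9455/5.3682) R1 = R3 - (0.362412) R1:  1.652373 phi_2 + 4.663127 phi_3 = 2.278673
  R3 <- R3 - (1.652373/4.117056) R2 = R3 - (0.401348) R2:  3.99995 phi_3 = 1.999995
Back-substitution:
  phi_hat_3 = 1.999995 / 3.99995 = 0.500005
  phi_hat_2 = (0.694356 - (1.652373)(0.500005)) / 4.117056 = -0.032022
  phi_hat_1 = (2.5916 - (2.5916)(-0.032022) - (1.9455)(0.500005)) / 5.3682 = 0.317021
So phi_hat = [0.3170, -0.0320, 0.5000].
Therefore phi_hat_2 = -0.0320.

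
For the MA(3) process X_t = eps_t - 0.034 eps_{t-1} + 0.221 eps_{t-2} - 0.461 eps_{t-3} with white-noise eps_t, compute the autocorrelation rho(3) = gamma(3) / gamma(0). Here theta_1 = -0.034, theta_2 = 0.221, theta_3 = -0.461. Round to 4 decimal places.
\rho(3) = -0.3651

For an MA(q) process with theta_0 = 1, the autocovariance is
  gamma(k) = sigma^2 * sum_{i=0..q-k} theta_i * theta_{i+k},
and rho(k) = gamma(k) / gamma(0). Sigma^2 cancels.
  numerator   = (1)*(-0.461) = -0.461.
  denominator = (1)^2 + (-0.034)^2 + (0.221)^2 + (-0.461)^2 = 1.262518.
  rho(3) = -0.461 / 1.262518 = -0.3651.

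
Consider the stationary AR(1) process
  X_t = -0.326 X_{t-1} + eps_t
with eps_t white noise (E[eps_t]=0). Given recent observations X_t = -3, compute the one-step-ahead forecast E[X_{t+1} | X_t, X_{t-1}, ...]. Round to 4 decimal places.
E[X_{t+1} \mid \mathcal F_t] = 0.9780

For an AR(p) model X_t = c + sum_i phi_i X_{t-i} + eps_t, the
one-step-ahead conditional mean is
  E[X_{t+1} | X_t, ...] = c + sum_i phi_i X_{t+1-i}.
Substitute known values:
  E[X_{t+1} | ...] = (-0.326) * (-3)
                   = 0.9780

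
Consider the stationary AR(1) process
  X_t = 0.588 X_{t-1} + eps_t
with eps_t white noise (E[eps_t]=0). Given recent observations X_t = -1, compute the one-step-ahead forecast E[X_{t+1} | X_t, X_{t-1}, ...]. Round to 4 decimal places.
E[X_{t+1} \mid \mathcal F_t] = -0.5880

For an AR(p) model X_t = c + sum_i phi_i X_{t-i} + eps_t, the
one-step-ahead conditional mean is
  E[X_{t+1} | X_t, ...] = c + sum_i phi_i X_{t+1-i}.
Substitute known values:
  E[X_{t+1} | ...] = (0.588) * (-1)
                   = -0.5880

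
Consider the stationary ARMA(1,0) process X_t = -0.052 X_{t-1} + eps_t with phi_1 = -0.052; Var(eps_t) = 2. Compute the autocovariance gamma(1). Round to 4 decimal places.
\gamma(1) = -0.1043

Multiply the model equation by X_{t-k} and take expectations. With theta_0 = psi_0 = 1 and psi_j the MA(infinity) weights, this gives
  gamma(k) - sum_i phi_i gamma(k-i) = c_k,
  c_k = sigma^2 * sum_{j=k..q} theta_j psi_{j-k}   (c_k = 0 for k > q),
using gamma(-m) = gamma(m).
Pure AR (q = 0): c_0 = sigma^2 = 2, c_k = 0 for k >= 1.
Equations for k = 0 and k = 1 (AR order 1):
  gamma(0) = phi_1 gamma(1) + c_0
  gamma(1) = phi_1 gamma(0) + c_1
Substituting the second into the first: gamma(0) (1 - phi_1^2) = c_0 + phi_1 c_1, so
  gamma(0) = c_0 / (1 - phi_1^2) = 2 / (1 - (-0.052)^2) = 2 / 0.997296 = 2.005423.
  gamma(1) = phi_1 gamma(0) = (-0.052)(2.005423) = -0.104282.
Therefore gamma(1) = -0.1043 (to 4 decimal places).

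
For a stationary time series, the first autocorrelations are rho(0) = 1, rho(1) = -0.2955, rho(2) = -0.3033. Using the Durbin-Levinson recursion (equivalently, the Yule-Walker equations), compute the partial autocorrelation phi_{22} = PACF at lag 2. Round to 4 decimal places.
\phi_{22} = -0.4280

The PACF at lag k is phi_{kk}, the last component of the solution
to the Yule-Walker system G_k phi = r_k where
  (G_k)_{ij} = rho(|i - j|), (r_k)_i = rho(i), i,j = 1..k.
Equivalently, Durbin-Levinson gives phi_{kk} iteratively:
  phi_{11} = rho(1)
  phi_{kk} = [rho(k) - sum_{j=1..k-1} phi_{k-1,j} rho(k-j)]
            / [1 - sum_{j=1..k-1} phi_{k-1,j} rho(j)],
  phi_{k,j} = phi_{k-1,j} - phi_{kk} phi_{k-1,k-j},  j = 1..k-1.
Step k = 1:
  phi_11 = rho(1) = -0.2955.
Step k = 2:
  phi_22 = [rho(2) - phi_11 rho(1)] / [1 - phi_11 rho(1)] = [-0.3033 - (-0.2955)(-0.2955)] / [1 - (-0.2955)(-0.2955)]
         = -0.39062025 / 0.91267975 = -0.428.
Therefore phi_{22} = -0.4280.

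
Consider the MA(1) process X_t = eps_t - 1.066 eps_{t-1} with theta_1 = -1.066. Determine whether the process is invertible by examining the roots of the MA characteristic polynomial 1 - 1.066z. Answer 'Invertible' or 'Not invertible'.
\text{Not invertible}

The MA(q) characteristic polynomial is P(z) = 1 - 1.066z.
Invertibility requires all roots to lie outside the unit circle, i.e. |z| > 1 for every root.
This is linear in z: 1 + (-1.066) z = 0  =>  z = -1/(-1.066) = 0.938086,  |z| = 0.938086.
Moduli of all roots: 0.9381.
All moduli strictly greater than 1? No.
Verdict: Not invertible.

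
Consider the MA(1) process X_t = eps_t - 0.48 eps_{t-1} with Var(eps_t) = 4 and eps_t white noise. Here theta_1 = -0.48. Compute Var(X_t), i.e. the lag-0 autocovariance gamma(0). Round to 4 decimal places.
\gamma(0) = 4.9216

For an MA(q) process X_t = eps_t + sum_i theta_i eps_{t-i} with
Var(eps_t) = sigma^2, the variance is
  gamma(0) = sigma^2 * (1 + sum_i theta_i^2).
  sum_i theta_i^2 = (-0.48)^2 = 0.2304.
  gamma(0) = 4 * (1 + 0.2304) = 4 * 1.2304 = 4.9216.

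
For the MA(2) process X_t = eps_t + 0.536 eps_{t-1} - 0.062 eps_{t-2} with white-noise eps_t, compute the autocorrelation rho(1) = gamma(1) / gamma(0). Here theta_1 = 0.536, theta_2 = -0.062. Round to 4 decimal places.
\rho(1) = 0.3894

For an MA(q) process with theta_0 = 1, the autocovariance is
  gamma(k) = sigma^2 * sum_{i=0..q-k} theta_i * theta_{i+k},
and rho(k) = gamma(k) / gamma(0). Sigma^2 cancels.
  numerator   = (1)*(0.536) + (0.536)*(-0.062) = 0.502768.
  denominator = (1)^2 + (0.536)^2 + (-0.062)^2 = 1.29114.
  rho(1) = 0.502768 / 1.29114 = 0.3894.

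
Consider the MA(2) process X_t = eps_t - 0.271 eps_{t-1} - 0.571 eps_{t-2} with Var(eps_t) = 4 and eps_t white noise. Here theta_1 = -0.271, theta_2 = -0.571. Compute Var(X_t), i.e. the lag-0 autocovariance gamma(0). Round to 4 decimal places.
\gamma(0) = 5.5979

For an MA(q) process X_t = eps_t + sum_i theta_i eps_{t-i} with
Var(eps_t) = sigma^2, the variance is
  gamma(0) = sigma^2 * (1 + sum_i theta_i^2).
  sum_i theta_i^2 = (-0.271)^2 + (-0.571)^2 = 0.073441 + 0.326041 = 0.399482.
  gamma(0) = 4 * (1 + 0.399482) = 4 * 1.399482 = 5.597928, which rounds to 5.5979.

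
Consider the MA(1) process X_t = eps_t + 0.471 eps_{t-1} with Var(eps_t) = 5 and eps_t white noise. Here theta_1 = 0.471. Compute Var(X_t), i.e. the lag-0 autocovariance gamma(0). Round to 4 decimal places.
\gamma(0) = 6.1092

For an MA(q) process X_t = eps_t + sum_i theta_i eps_{t-i} with
Var(eps_t) = sigma^2, the variance is
  gamma(0) = sigma^2 * (1 + sum_i theta_i^2).
  sum_i theta_i^2 = (0.471)^2 = 0.221841.
  gamma(0) = 5 * (1 + 0.221841) = 5 * 1.221841 = 6.109205, which rounds to 6.1092.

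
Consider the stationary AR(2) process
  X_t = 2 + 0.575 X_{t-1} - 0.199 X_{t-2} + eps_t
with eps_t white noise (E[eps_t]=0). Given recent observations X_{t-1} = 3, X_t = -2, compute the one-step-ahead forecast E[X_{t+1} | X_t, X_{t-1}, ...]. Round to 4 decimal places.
E[X_{t+1} \mid \mathcal F_t] = 0.2530

For an AR(p) model X_t = c + sum_i phi_i X_{t-i} + eps_t, the
one-step-ahead conditional mean is
  E[X_{t+1} | X_t, ...] = c + sum_i phi_i X_{t+1-i}.
Substitute known values:
  E[X_{t+1} | ...] = 2 + (0.575) * (-2) + (-0.199) * (3)
                   = 0.2530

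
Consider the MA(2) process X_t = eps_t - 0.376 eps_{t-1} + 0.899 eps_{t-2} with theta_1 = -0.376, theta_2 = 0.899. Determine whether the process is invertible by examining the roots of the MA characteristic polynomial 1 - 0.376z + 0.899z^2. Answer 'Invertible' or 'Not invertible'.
\text{Invertible}

The MA(q) characteristic polynomial is P(z) = 1 - 0.376z + 0.899z^2.
Invertibility requires all roots to lie outside the unit circle, i.e. |z| > 1 for every root.
Set 1 + (-0.376) z + (0.899) z^2 = 0, i.e. a z^2 + b z + c = 0 with a = 0.899, b = -0.376, c = 1.
Discriminant D = b^2 - 4ac = (-0.376)^2 - 4*(0.899)*1 = 0.141376 - (3.596) = -3.454624.
D < 0, so the roots are the complex-conjugate pair z = (-b +/- i sqrt(-D)) / (2a) = 0.2091 +/- 1.0337i.
For a conjugate pair |z|^2 = z * conj(z) = (product of roots) = c/a = 1/(0.899) = 1.112347, so |z| = sqrt(1.112347) = 1.0547 for both roots.
Moduli of all roots: 1.0547, 1.0547.
All moduli strictly greater than 1? Yes.
Verdict: Invertible.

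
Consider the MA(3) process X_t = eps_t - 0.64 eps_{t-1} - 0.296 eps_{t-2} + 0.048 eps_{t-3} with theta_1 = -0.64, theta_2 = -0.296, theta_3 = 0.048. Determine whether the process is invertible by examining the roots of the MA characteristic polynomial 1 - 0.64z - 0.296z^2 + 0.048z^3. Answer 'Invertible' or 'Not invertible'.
\text{Invertible}

The MA(q) characteristic polynomial is P(z) = 1 - 0.64z - 0.296z^2 + 0.048z^3.
Invertibility requires all roots to lie outside the unit circle, i.e. |z| > 1 for every root.
Degree 3: look for a simple real root z0 first, then factor out (1 - z/z0) and solve the remaining quadratic.
Testing z0 = -2.5: P(-2.5) = 1 + (-0.64)(-2.5) + (-0.296)(-2.5)^2 + (0.048)(-2.5)^3
  = 1 + (1.6) + (-1.85) + (-0.75) = 0.  So z_0 = -2.5 is a root, |z_0| = 2.5.
Divide out the factor (1 + 0.4 z) = (1 - z/z0) (since 1/z0 = -0.4):
  P(z) = (1 + 0.4 z)(1 + (-1.04) z + (0.12) z^2)
  [check: z-coef -1.04 - (-0.4) = -0.64; z^2-coef 0.12 - (-0.4)(-1.04) = -0.296; z^3-coef -(-0.4)(0.12) = 0.048.]
Remaining roots from the quadratic factor 1 + (-1.04) z + (0.12) z^2:
  Set 1 + (-1.04) z + (0.12) z^2 = 0, i.e. a z^2 + b z + c = 0 with a = 0.12, b = -1.04, c = 1.
  Discriminant D = b^2 - 4ac = (-1.04)^2 - 4*(0.12)*1 = 1.0816 - (0.48) = 0.6016.
  D >= 0, so the roots are real: z = (-b +/- sqrt(D)) / (2a) = (1.04 +/- 0.775629) / (0.24).
    z_1 = (1.04 + 0.775629) / (0.24) = 7.5651,   |z_1| = 7.5651.
    z_2 = (1.04 - 0.775629) / (0.24) = 1.1015,   |z_2| = 1.1015.
Moduli of all roots: 2.5000, 7.5651, 1.1015.
All moduli strictly greater than 1? Yes.
Verdict: Invertible.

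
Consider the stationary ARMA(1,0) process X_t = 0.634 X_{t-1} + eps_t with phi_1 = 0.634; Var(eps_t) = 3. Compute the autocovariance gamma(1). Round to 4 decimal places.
\gamma(1) = 3.1804

Multiply the model equation by X_{t-k} and take expectations. With theta_0 = psi_0 = 1 and psi_j the MA(infinity) weights, this gives
  gamma(k) - sum_i phi_i gamma(k-i) = c_k,
  c_k = sigma^2 * sum_{j=k..q} theta_j psi_{j-k}   (c_k = 0 for k > q),
using gamma(-m) = gamma(m).
Pure AR (q = 0): c_0 = sigma^2 = 3, c_k = 0 for k >= 1.
Equations for k = 0 and k = 1 (AR order 1):
  gamma(0) = phi_1 gamma(1) + c_0
  gamma(1) = phi_1 gamma(0) + c_1
Substituting the second into the first: gamma(0) (1 - phi_1^2) = c_0 + phi_1 c_1, so
  gamma(0) = c_0 / (1 - phi_1^2) = 3 / (1 - (0.634)^2) = 3 / 0.598044 = 5.016353.
  gamma(1) = phi_1 gamma(0) = (0.634)(5.016353) = 3.180368.
Therefore gamma(1) = 3.1804 (to 4 decimal places).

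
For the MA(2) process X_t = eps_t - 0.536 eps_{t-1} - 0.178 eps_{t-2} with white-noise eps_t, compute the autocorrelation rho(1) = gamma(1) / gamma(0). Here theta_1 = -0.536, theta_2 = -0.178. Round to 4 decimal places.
\rho(1) = -0.3340

For an MA(q) process with theta_0 = 1, the autocovariance is
  gamma(k) = sigma^2 * sum_{i=0..q-k} theta_i * theta_{i+k},
and rho(k) = gamma(k) / gamma(0). Sigma^2 cancels.
  numerator   = (1)*(-0.536) + (-0.536)*(-0.178) = -0.440592.
  denominator = (1)^2 + (-0.536)^2 + (-0.178)^2 = 1.31898.
  rho(1) = -0.440592 / 1.31898 = -0.3340.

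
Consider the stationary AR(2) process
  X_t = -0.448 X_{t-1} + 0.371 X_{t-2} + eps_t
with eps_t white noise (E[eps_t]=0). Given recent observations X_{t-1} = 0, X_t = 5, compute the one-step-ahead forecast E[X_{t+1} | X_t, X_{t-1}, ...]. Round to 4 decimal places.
E[X_{t+1} \mid \mathcal F_t] = -2.2400

For an AR(p) model X_t = c + sum_i phi_i X_{t-i} + eps_t, the
one-step-ahead conditional mean is
  E[X_{t+1} | X_t, ...] = c + sum_i phi_i X_{t+1-i}.
Substitute known values:
  E[X_{t+1} | ...] = (-0.448) * (5) + (0.371) * (0)
                   = -2.2400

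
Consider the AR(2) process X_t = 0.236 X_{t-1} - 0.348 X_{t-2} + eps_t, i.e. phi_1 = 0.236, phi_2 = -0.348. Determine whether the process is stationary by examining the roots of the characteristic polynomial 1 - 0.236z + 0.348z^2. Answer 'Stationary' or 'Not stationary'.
\text{Stationary}

The AR(p) characteristic polynomial is P(z) = 1 - 0.236z + 0.348z^2.
Stationarity requires all roots to lie outside the unit circle, i.e. |z| > 1 for every root.
Set 1 + (-0.236) z + (0.348) z^2 = 0, i.e. a z^2 + b z + c = 0 with a = 0.348, b = -0.236, c = 1.
Discriminant D = b^2 - 4ac = (-0.236)^2 - 4*(0.348)*1 = 0.055696 - (1.392) = -1.336304.
D < 0, so the roots are the complex-conjugate pair z = (-b +/- i sqrt(-D)) / (2a) = 0.3391 +/- 1.6609i.
For a conjugate pair |z|^2 = z * conj(z) = (product of roots) = c/a = 1/(0.348) = 2.873563, so |z| = sqrt(2.873563) = 1.6952 for both roots.
Moduli of all roots: 1.6952, 1.6952.
All moduli strictly greater than 1? Yes.
Verdict: Stationary.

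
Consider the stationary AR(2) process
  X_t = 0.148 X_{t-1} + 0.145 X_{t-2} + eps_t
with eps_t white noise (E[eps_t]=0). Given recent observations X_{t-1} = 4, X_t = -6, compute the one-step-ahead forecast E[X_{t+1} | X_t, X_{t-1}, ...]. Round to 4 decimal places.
E[X_{t+1} \mid \mathcal F_t] = -0.3080

For an AR(p) model X_t = c + sum_i phi_i X_{t-i} + eps_t, the
one-step-ahead conditional mean is
  E[X_{t+1} | X_t, ...] = c + sum_i phi_i X_{t+1-i}.
Substitute known values:
  E[X_{t+1} | ...] = (0.148) * (-6) + (0.145) * (4)
                   = -0.3080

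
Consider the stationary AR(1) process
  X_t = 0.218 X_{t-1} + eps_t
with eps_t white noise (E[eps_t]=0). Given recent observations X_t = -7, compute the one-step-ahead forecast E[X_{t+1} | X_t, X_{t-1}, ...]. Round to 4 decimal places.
E[X_{t+1} \mid \mathcal F_t] = -1.5260

For an AR(p) model X_t = c + sum_i phi_i X_{t-i} + eps_t, the
one-step-ahead conditional mean is
  E[X_{t+1} | X_t, ...] = c + sum_i phi_i X_{t+1-i}.
Substitute known values:
  E[X_{t+1} | ...] = (0.218) * (-7)
                   = -1.5260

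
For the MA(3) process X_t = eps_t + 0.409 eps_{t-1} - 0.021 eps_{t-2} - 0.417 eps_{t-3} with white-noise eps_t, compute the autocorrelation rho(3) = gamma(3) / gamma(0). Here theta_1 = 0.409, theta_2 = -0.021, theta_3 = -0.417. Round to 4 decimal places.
\rho(3) = -0.3108

For an MA(q) process with theta_0 = 1, the autocovariance is
  gamma(k) = sigma^2 * sum_{i=0..q-k} theta_i * theta_{i+k},
and rho(k) = gamma(k) / gamma(0). Sigma^2 cancels.
  numerator   = (1)*(-0.417) = -0.417.
  denominator = (1)^2 + (0.409)^2 + (-0.021)^2 + (-0.417)^2 = 1.341611.
  rho(3) = -0.417 / 1.341611 = -0.3108.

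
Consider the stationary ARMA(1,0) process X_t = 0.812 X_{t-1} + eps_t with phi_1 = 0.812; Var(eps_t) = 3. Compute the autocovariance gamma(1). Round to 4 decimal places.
\gamma(1) = 7.1509

Multiply the model equation by X_{t-k} and take expectations. With theta_0 = psi_0 = 1 and psi_j the MA(infinity) weights, this gives
  gamma(k) - sum_i phi_i gamma(k-i) = c_k,
  c_k = sigma^2 * sum_{j=k..q} theta_j psi_{j-k}   (c_k = 0 for k > q),
using gamma(-m) = gamma(m).
Pure AR (q = 0): c_0 = sigma^2 = 3, c_k = 0 for k >= 1.
Equations for k = 0 and k = 1 (AR order 1):
  gamma(0) = phi_1 gamma(1) + c_0
  gamma(1) = phi_1 gamma(0) + c_1
Substituting the second into the first: gamma(0) (1 - phi_1^2) = c_0 + phi_1 c_1, so
  gamma(0) = c_0 / (1 - phi_1^2) = 3 / (1 - (0.812)^2) = 3 / 0.340656 = 8.806538.
  gamma(1) = phi_1 gamma(0) = (0.812)(8.806538) = 7.150909.
Therefore gamma(1) = 7.1509 (to 4 decimal places).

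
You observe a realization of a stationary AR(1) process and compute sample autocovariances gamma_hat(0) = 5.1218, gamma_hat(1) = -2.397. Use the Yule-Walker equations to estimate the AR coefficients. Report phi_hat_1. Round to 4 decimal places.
\hat\phi_{1} = -0.4680

The Yule-Walker equations for an AR(p) process read, in matrix form,
  Gamma_p phi = r_p,   with   (Gamma_p)_{ij} = gamma(|i - j|),
                       (r_p)_i = gamma(i),   i,j = 1..p.
Substitute the sample gammas (Toeplitz matrix and right-hand side of size 1):
  Gamma_p = [[5.1218]]
  r_p     = [-2.397]
With p = 1 this is the single equation gamma(0) phi_1 = gamma(1):
  phi_hat_1 = gamma(1) / gamma(0) = -2.397 / 5.1218 = -0.4680.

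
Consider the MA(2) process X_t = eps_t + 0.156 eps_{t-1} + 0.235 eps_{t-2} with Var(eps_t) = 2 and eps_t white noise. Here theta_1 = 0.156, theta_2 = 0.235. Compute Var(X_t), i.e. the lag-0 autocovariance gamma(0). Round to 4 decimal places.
\gamma(0) = 2.1591

For an MA(q) process X_t = eps_t + sum_i theta_i eps_{t-i} with
Var(eps_t) = sigma^2, the variance is
  gamma(0) = sigma^2 * (1 + sum_i theta_i^2).
  sum_i theta_i^2 = (0.156)^2 + (0.235)^2 = 0.024336 + 0.055225 = 0.079561.
  gamma(0) = 2 * (1 + 0.079561) = 2 * 1.079561 = 2.159122, which rounds to 2.1591.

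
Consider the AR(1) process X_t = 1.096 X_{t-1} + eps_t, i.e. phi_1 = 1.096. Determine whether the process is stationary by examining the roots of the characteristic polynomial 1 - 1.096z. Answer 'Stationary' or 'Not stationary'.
\text{Not stationary}

The AR(p) characteristic polynomial is P(z) = 1 - 1.096z.
Stationarity requires all roots to lie outside the unit circle, i.e. |z| > 1 for every root.
This is linear in z: 1 + (-1.096) z = 0  =>  z = -1/(-1.096) = 0.912409,  |z| = 0.912409.
Moduli of all roots: 0.9124.
All moduli strictly greater than 1? No.
Verdict: Not stationary.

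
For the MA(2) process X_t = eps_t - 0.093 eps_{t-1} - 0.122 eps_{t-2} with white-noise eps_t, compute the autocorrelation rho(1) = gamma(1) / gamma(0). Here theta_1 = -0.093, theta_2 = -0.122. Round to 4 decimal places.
\rho(1) = -0.0798

For an MA(q) process with theta_0 = 1, the autocovariance is
  gamma(k) = sigma^2 * sum_{i=0..q-k} theta_i * theta_{i+k},
and rho(k) = gamma(k) / gamma(0). Sigma^2 cancels.
  numerator   = (1)*(-0.093) + (-0.093)*(-0.122) = -0.081654.
  denominator = (1)^2 + (-0.093)^2 + (-0.122)^2 = 1.023533.
  rho(1) = -0.081654 / 1.023533 = -0.0798.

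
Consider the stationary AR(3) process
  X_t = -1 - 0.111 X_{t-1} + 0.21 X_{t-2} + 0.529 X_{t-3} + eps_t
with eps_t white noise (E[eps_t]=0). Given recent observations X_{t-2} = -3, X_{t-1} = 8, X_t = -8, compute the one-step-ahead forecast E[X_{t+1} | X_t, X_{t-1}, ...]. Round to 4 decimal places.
E[X_{t+1} \mid \mathcal F_t] = -0.0190

For an AR(p) model X_t = c + sum_i phi_i X_{t-i} + eps_t, the
one-step-ahead conditional mean is
  E[X_{t+1} | X_t, ...] = c + sum_i phi_i X_{t+1-i}.
Substitute known values:
  E[X_{t+1} | ...] = -1 + (-0.111) * (-8) + (0.21) * (8) + (0.529) * (-3)
                   = -0.0190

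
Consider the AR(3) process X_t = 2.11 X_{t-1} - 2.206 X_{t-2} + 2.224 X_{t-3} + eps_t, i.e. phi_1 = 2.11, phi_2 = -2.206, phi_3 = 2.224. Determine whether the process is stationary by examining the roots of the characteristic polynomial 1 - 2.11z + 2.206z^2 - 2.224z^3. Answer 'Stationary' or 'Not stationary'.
\text{Not stationary}

The AR(p) characteristic polynomial is P(z) = 1 - 2.11z + 2.206z^2 - 2.224z^3.
Stationarity requires all roots to lie outside the unit circle, i.e. |z| > 1 for every root.
Degree 3: look for a simple real root z0 first, then factor out (1 - z/z0) and solve the remaining quadratic.
Testing z0 = 0.625: P(0.625) = 1 + (-2.11)(0.625) + (2.206)(0.625)^2 + (-2.224)(0.625)^3
  = 1 + (-1.31875) + (0.861719) + (-0.542969) = 0.  So z_0 = 0.625 is a root, |z_0| = 0.625.
Divide out the factor (1 - 1.6 z) = (1 - z/z0) (since 1/z0 = 1.6):
  P(z) = (1 - 1.6 z)(1 + (-0.51) z + (1.39) z^2)
  [check: z-coef -0.51 - (1.6) = -2.11; z^2-coef 1.39 - (1.6)(-0.51) = 2.206; z^3-coef -(1.6)(1.39) = -2.224.]
Remaining roots from the quadratic factor 1 + (-0.51) z + (1.39) z^2:
  Set 1 + (-0.51) z + (1.39) z^2 = 0, i.e. a z^2 + b z + c = 0 with a = 1.39, b = -0.51, c = 1.
  Discriminant D = b^2 - 4ac = (-0.51)^2 - 4*(1.39)*1 = 0.2601 - (5.56) = -5.2999.
  D < 0, so the roots are the complex-conjugate pair z = (-b +/- i sqrt(-D)) / (2a) = 0.1835 +/- 0.8281i.
  For a conjugate pair |z|^2 = z * conj(z) = (product of roots) = c/a = 1/(1.39) = 0.719424, so |z| = sqrt(0.719424) = 0.8482 for both roots.
Moduli of all roots: 0.6250, 0.8482, 0.8482.
All moduli strictly greater than 1? No.
Verdict: Not stationary.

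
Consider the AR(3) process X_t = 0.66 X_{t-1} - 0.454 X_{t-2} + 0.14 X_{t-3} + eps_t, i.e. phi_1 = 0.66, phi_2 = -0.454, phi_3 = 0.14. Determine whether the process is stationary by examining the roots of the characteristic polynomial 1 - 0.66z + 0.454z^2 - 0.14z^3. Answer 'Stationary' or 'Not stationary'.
\text{Stationary}

The AR(p) characteristic polynomial is P(z) = 1 - 0.66z + 0.454z^2 - 0.14z^3.
Stationarity requires all roots to lie outside the unit circle, i.e. |z| > 1 for every root.
Degree 3: look for a simple real root z0 first, then factor out (1 - z/z0) and solve the remaining quadratic.
Testing z0 = 2.5: P(2.5) = 1 + (-0.66)(2.5) + (0.454)(2.5)^2 + (-0.14)(2.5)^3
  = 1 + (-1.65) + (2.8375) + (-2.1875) = 0.  So z_0 = 2.5 is a root, |z_0| = 2.5.
Divide out the factor (1 - 0.4 z) = (1 - z/z0) (since 1/z0 = 0.4):
  P(z) = (1 - 0.4 z)(1 + (-0.26) z + (0.35) z^2)
  [check: z-coef -0.26 - (0.4) = -0.66; z^2-coef 0.35 - (0.4)(-0.26) = 0.454; z^3-coef -(0.4)(0.35) = -0.14.]
Remaining roots from the quadratic factor 1 + (-0.26) z + (0.35) z^2:
  Set 1 + (-0.26) z + (0.35) z^2 = 0, i.e. a z^2 + b z + c = 0 with a = 0.35, b = -0.26, c = 1.
  Discriminant D = b^2 - 4ac = (-0.26)^2 - 4*(0.35)*1 = 0.0676 - (1.4) = -1.3324.
  D < 0, so the roots are the complex-conjugate pair z = (-b +/- i sqrt(-D)) / (2a) = 0.3714 +/- 1.649i.
  For a conjugate pair |z|^2 = z * conj(z) = (product of roots) = c/a = 1/(0.35) = 2.857143, so |z| = sqrt(2.857143) = 1.6903 for both roots.
Moduli of all roots: 2.5000, 1.6903, 1.6903.
All moduli strictly greater than 1? Yes.
Verdict: Stationary.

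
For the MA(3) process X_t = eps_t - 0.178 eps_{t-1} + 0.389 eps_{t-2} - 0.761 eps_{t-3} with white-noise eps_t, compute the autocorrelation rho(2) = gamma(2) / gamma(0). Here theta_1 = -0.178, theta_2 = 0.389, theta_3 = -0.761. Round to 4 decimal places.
\rho(2) = 0.2976

For an MA(q) process with theta_0 = 1, the autocovariance is
  gamma(k) = sigma^2 * sum_{i=0..q-k} theta_i * theta_{i+k},
and rho(k) = gamma(k) / gamma(0). Sigma^2 cancels.
  numerator   = (1)*(0.389) + (-0.178)*(-0.761) = 0.524458.
  denominator = (1)^2 + (-0.178)^2 + (0.389)^2 + (-0.761)^2 = 1.762126.
  rho(2) = 0.524458 / 1.762126 = 0.2976.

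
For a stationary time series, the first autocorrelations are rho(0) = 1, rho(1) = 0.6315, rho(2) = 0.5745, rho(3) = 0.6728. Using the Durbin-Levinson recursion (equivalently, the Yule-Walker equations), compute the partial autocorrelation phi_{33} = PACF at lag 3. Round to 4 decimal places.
\phi_{33} = 0.4210

The PACF at lag k is phi_{kk}, the last component of the solution
to the Yule-Walker system G_k phi = r_k where
  (G_k)_{ij} = rho(|i - j|), (r_k)_i = rho(i), i,j = 1..k.
Equivalently, Durbin-Levinson gives phi_{kk} iteratively:
  phi_{11} = rho(1)
  phi_{kk} = [rho(k) - sum_{j=1..k-1} phi_{k-1,j} rho(k-j)]
            / [1 - sum_{j=1..k-1} phi_{k-1,j} rho(j)],
  phi_{k,j} = phi_{k-1,j} - phi_{kk} phi_{k-1,k-j},  j = 1..k-1.
Step k = 1:
  phi_11 = rho(1) = 0.6315.
Step k = 2:
  phi_22 = [rho(2) - phi_11 rho(1)] / [1 - phi_11 rho(1)] = [0.5745 - (0.6315)(0.6315)] / [1 - (0.6315)(0.6315)]
         = 0.17570775 / 0.60120775 = 0.292258.
  Update: phi_21 = phi_11 - phi_22 phi_11 = 0.6315 - (0.292258)(0.6315) = 0.446939.
Step k = 3:
  phi_33 = [rho(3) - phi_21 rho(2) - phi_22 rho(1)] / [1 - phi_21 rho(1) - phi_22 rho(2)]
    numerator   = 0.6728 - (0.446939)(0.5745) - (0.292258)(0.6315) = 0.23147259
    denominator = 1 - (0.446939)(0.6315) - (0.292258)(0.5745) = 0.54985576
  phi_33 = 0.23147259 / 0.54985576 = 0.421.
Therefore phi_{33} = 0.4210.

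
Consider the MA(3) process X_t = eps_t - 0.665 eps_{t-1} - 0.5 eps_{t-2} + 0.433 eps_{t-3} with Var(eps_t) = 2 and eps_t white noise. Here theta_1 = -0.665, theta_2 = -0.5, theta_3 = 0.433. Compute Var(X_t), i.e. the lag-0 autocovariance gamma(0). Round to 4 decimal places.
\gamma(0) = 3.7594

For an MA(q) process X_t = eps_t + sum_i theta_i eps_{t-i} with
Var(eps_t) = sigma^2, the variance is
  gamma(0) = sigma^2 * (1 + sum_i theta_i^2).
  sum_i theta_i^2 = (-0.665)^2 + (-0.5)^2 + (0.433)^2 = 0.442225 + 0.25 + 0.187489 = 0.879714.
  gamma(0) = 2 * (1 + 0.879714) = 2 * 1.879714 = 3.759428, which rounds to 3.7594.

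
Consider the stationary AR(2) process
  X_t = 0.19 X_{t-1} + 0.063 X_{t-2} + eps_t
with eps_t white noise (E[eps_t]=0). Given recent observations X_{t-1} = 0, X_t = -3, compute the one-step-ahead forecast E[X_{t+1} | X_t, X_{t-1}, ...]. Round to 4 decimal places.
E[X_{t+1} \mid \mathcal F_t] = -0.5700

For an AR(p) model X_t = c + sum_i phi_i X_{t-i} + eps_t, the
one-step-ahead conditional mean is
  E[X_{t+1} | X_t, ...] = c + sum_i phi_i X_{t+1-i}.
Substitute known values:
  E[X_{t+1} | ...] = (0.19) * (-3) + (0.063) * (0)
                   = -0.5700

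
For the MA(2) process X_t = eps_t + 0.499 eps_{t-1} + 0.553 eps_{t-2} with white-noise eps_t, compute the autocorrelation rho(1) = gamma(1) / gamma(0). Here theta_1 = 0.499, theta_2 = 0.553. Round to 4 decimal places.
\rho(1) = 0.4984

For an MA(q) process with theta_0 = 1, the autocovariance is
  gamma(k) = sigma^2 * sum_{i=0..q-k} theta_i * theta_{i+k},
and rho(k) = gamma(k) / gamma(0). Sigma^2 cancels.
  numerator   = (1)*(0.499) + (0.499)*(0.553) = 0.774947.
  denominator = (1)^2 + (0.499)^2 + (0.553)^2 = 1.55481.
  rho(1) = 0.774947 / 1.55481 = 0.4984.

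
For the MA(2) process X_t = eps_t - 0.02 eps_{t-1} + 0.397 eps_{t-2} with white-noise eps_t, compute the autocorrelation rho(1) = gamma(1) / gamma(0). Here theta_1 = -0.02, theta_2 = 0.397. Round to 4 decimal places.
\rho(1) = -0.0241

For an MA(q) process with theta_0 = 1, the autocovariance is
  gamma(k) = sigma^2 * sum_{i=0..q-k} theta_i * theta_{i+k},
and rho(k) = gamma(k) / gamma(0). Sigma^2 cancels.
  numerator   = (1)*(-0.02) + (-0.02)*(0.397) = -0.02794.
  denominator = (1)^2 + (-0.02)^2 + (0.397)^2 = 1.158009.
  rho(1) = -0.02794 / 1.158009 = -0.0241.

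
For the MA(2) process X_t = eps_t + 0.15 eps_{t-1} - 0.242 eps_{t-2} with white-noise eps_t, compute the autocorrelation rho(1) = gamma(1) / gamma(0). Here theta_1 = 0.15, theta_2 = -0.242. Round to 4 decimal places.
\rho(1) = 0.1052

For an MA(q) process with theta_0 = 1, the autocovariance is
  gamma(k) = sigma^2 * sum_{i=0..q-k} theta_i * theta_{i+k},
and rho(k) = gamma(k) / gamma(0). Sigma^2 cancels.
  numerator   = (1)*(0.15) + (0.15)*(-0.242) = 0.1137.
  denominator = (1)^2 + (0.15)^2 + (-0.242)^2 = 1.081064.
  rho(1) = 0.1137 / 1.081064 = 0.1052.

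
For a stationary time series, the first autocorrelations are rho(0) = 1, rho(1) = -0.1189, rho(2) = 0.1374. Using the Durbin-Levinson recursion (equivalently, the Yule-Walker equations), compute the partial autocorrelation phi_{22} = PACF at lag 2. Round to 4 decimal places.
\phi_{22} = 0.1250

The PACF at lag k is phi_{kk}, the last component of the solution
to the Yule-Walker system G_k phi = r_k where
  (G_k)_{ij} = rho(|i - j|), (r_k)_i = rho(i), i,j = 1..k.
Equivalently, Durbin-Levinson gives phi_{kk} iteratively:
  phi_{11} = rho(1)
  phi_{kk} = [rho(k) - sum_{j=1..k-1} phi_{k-1,j} rho(k-j)]
            / [1 - sum_{j=1..k-1} phi_{k-1,j} rho(j)],
  phi_{k,j} = phi_{k-1,j} - phi_{kk} phi_{k-1,k-j},  j = 1..k-1.
Step k = 1:
  phi_11 = rho(1) = -0.1189.
Step k = 2:
  phi_22 = [rho(2) - phi_11 rho(1)] / [1 - phi_11 rho(1)] = [0.1374 - (-0.1189)(-0.1189)] / [1 - (-0.1189)(-0.1189)]
         = 0.12326279 / 0.98586279 = 0.125.
Therefore phi_{22} = 0.1250.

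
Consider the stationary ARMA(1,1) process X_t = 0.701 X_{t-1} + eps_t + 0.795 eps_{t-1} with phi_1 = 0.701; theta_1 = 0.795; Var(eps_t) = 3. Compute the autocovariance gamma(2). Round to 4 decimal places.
\gamma(2) = 9.6331

Multiply the model equation by X_{t-k} and take expectations. With theta_0 = psi_0 = 1 and psi_j the MA(infinity) weights, this gives
  gamma(k) - sum_i phi_i gamma(k-i) = c_k,
  c_k = sigma^2 * sum_{j=k..q} theta_j psi_{j-k}   (c_k = 0 for k > q),
using gamma(-m) = gamma(m).
psi-weights needed (psi_j = theta_j + sum_i phi_i psi_{j-i}):
  psi_1 = theta_1 + phi_1 = 0.795 + (0.701) = 1.496
Right-hand sides:
  c_0 = sigma^2 (1 + theta_1 psi_1) = 3 * (1 + (0.795)(1.496)) = 3 * 2.18932 = 6.56796
  c_1 = sigma^2 theta_1 = 3 * (0.795) = 2.385
  c_2 = 0
Equations for k = 0 and k = 1 (AR order 1):
  gamma(0) = phi_1 gamma(1) + c_0
  gamma(1) = phi_1 gamma(0) + c_1
Substituting the second into the first: gamma(0) (1 - phi_1^2) = c_0 + phi_1 c_1, so
  gamma(0) = (c_0 + phi_1 c_1) / (1 - phi_1^2) = (6.56796 + (0.701)(2.385)) / (1 - (0.701)^2) = 8.239845 / 0.508599 = 16.201064.
  gamma(1) = phi_1 gamma(0) + c_1 = (0.701)(16.201064) + (2.385) = 13.741946.
For k = 2 (> q): gamma(2) = phi_1 gamma(1) = (0.701)(13.741946) = 9.633104.
Therefore gamma(2) = 9.6331 (to 4 decimal places).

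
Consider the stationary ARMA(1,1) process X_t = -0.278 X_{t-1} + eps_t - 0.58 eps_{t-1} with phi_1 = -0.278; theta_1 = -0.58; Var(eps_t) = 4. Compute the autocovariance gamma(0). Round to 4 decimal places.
\gamma(0) = 7.1913

Multiply the model equation by X_{t-k} and take expectations. With theta_0 = psi_0 = 1 and psi_j the MA(infinity) weights, this gives
  gamma(k) - sum_i phi_i gamma(k-i) = c_k,
  c_k = sigma^2 * sum_{j=k..q} theta_j psi_{j-k}   (c_k = 0 for k > q),
using gamma(-m) = gamma(m).
psi-weights needed (psi_j = theta_j + sum_i phi_i psi_{j-i}):
  psi_1 = theta_1 + phi_1 = -0.58 + (-0.278) = -0.858
Right-hand sides:
  c_0 = sigma^2 (1 + theta_1 psi_1) = 4 * (1 + (-0.58)(-0.858)) = 4 * 1.49764 = 5.99056
  c_1 = sigma^2 theta_1 = 4 * (-0.58) = -2.32
  c_2 = 0
Equations for k = 0 and k = 1 (AR order 1):
  gamma(0) = phi_1 gamma(1) + c_0
  gamma(1) = phi_1 gamma(0) + c_1
Substituting the second into the first: gamma(0) (1 - phi_1^2) = c_0 + phi_1 c_1, so
  gamma(0) = (c_0 + phi_1 c_1) / (1 - phi_1^2) = (5.99056 + (-0.278)(-2.32)) / (1 - (-0.278)^2) = 6.63552 / 0.922716 = 7.191292.
Therefore gamma(0) = 7.1913 (to 4 decimal places).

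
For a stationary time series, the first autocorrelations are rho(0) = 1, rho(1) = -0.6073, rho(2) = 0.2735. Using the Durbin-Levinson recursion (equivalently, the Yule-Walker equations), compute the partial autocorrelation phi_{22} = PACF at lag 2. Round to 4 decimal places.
\phi_{22} = -0.1510

The PACF at lag k is phi_{kk}, the last component of the solution
to the Yule-Walker system G_k phi = r_k where
  (G_k)_{ij} = rho(|i - j|), (r_k)_i = rho(i), i,j = 1..k.
Equivalently, Durbin-Levinson gives phi_{kk} iteratively:
  phi_{11} = rho(1)
  phi_{kk} = [rho(k) - sum_{j=1..k-1} phi_{k-1,j} rho(k-j)]
            / [1 - sum_{j=1..k-1} phi_{k-1,j} rho(j)],
  phi_{k,j} = phi_{k-1,j} - phi_{kk} phi_{k-1,k-j},  j = 1..k-1.
Step k = 1:
  phi_11 = rho(1) = -0.6073.
Step k = 2:
  phi_22 = [rho(2) - phi_11 rho(1)] / [1 - phi_11 rho(1)] = [0.2735 - (-0.6073)(-0.6073)] / [1 - (-0.6073)(-0.6073)]
         = -0.09531329 / 0.63118671 = -0.151.
Therefore phi_{22} = -0.1510.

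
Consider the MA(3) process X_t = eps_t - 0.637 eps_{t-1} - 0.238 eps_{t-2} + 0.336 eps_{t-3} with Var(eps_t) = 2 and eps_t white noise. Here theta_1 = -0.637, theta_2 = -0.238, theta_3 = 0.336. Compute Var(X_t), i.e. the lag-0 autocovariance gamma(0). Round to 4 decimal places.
\gamma(0) = 3.1506

For an MA(q) process X_t = eps_t + sum_i theta_i eps_{t-i} with
Var(eps_t) = sigma^2, the variance is
  gamma(0) = sigma^2 * (1 + sum_i theta_i^2).
  sum_i theta_i^2 = (-0.637)^2 + (-0.238)^2 + (0.336)^2 = 0.405769 + 0.056644 + 0.112896 = 0.575309.
  gamma(0) = 2 * (1 + 0.575309) = 2 * 1.575309 = 3.150618, which rounds to 3.1506.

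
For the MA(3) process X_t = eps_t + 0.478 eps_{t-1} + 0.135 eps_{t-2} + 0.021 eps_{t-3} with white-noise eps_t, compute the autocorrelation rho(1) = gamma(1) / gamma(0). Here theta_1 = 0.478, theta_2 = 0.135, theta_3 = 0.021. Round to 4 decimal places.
\rho(1) = 0.4373

For an MA(q) process with theta_0 = 1, the autocovariance is
  gamma(k) = sigma^2 * sum_{i=0..q-k} theta_i * theta_{i+k},
and rho(k) = gamma(k) / gamma(0). Sigma^2 cancels.
  numerator   = (1)*(0.478) + (0.478)*(0.135) + (0.135)*(0.021) = 0.545365.
  denominator = (1)^2 + (0.478)^2 + (0.135)^2 + (0.021)^2 = 1.24715.
  rho(1) = 0.545365 / 1.24715 = 0.4373.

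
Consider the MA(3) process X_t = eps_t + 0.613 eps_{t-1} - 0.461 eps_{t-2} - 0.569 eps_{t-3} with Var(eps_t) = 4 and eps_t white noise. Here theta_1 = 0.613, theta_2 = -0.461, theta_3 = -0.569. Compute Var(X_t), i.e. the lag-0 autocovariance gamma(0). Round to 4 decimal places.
\gamma(0) = 7.6482

For an MA(q) process X_t = eps_t + sum_i theta_i eps_{t-i} with
Var(eps_t) = sigma^2, the variance is
  gamma(0) = sigma^2 * (1 + sum_i theta_i^2).
  sum_i theta_i^2 = (0.613)^2 + (-0.461)^2 + (-0.569)^2 = 0.375769 + 0.212521 + 0.323761 = 0.912051.
  gamma(0) = 4 * (1 + 0.912051) = 4 * 1.912051 = 7.648204, which rounds to 7.6482.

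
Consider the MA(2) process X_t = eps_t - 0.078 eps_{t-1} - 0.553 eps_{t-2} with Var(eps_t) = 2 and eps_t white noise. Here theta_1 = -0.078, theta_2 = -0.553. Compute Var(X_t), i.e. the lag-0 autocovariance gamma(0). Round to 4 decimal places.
\gamma(0) = 2.6238

For an MA(q) process X_t = eps_t + sum_i theta_i eps_{t-i} with
Var(eps_t) = sigma^2, the variance is
  gamma(0) = sigma^2 * (1 + sum_i theta_i^2).
  sum_i theta_i^2 = (-0.078)^2 + (-0.553)^2 = 0.006084 + 0.305809 = 0.311893.
  gamma(0) = 2 * (1 + 0.311893) = 2 * 1.311893 = 2.623786, which rounds to 2.6238.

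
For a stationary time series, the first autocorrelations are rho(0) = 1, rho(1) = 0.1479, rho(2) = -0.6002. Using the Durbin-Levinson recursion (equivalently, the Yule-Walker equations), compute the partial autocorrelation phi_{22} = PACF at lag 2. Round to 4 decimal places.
\phi_{22} = -0.6360

The PACF at lag k is phi_{kk}, the last component of the solution
to the Yule-Walker system G_k phi = r_k where
  (G_k)_{ij} = rho(|i - j|), (r_k)_i = rho(i), i,j = 1..k.
Equivalently, Durbin-Levinson gives phi_{kk} iteratively:
  phi_{11} = rho(1)
  phi_{kk} = [rho(k) - sum_{j=1..k-1} phi_{k-1,j} rho(k-j)]
            / [1 - sum_{j=1..k-1} phi_{k-1,j} rho(j)],
  phi_{k,j} = phi_{k-1,j} - phi_{kk} phi_{k-1,k-j},  j = 1..k-1.
Step k = 1:
  phi_11 = rho(1) = 0.1479.
Step k = 2:
  phi_22 = [rho(2) - phi_11 rho(1)] / [1 - phi_11 rho(1)] = [-0.6002 - (0.1479)(0.1479)] / [1 - (0.1479)(0.1479)]
         = -0.62207441 / 0.97812559 = -0.636.
Therefore phi_{22} = -0.6360.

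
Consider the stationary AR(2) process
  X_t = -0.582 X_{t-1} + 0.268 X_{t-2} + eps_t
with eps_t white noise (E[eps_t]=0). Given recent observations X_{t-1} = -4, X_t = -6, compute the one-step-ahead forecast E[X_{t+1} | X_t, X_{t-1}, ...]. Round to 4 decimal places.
E[X_{t+1} \mid \mathcal F_t] = 2.4200

For an AR(p) model X_t = c + sum_i phi_i X_{t-i} + eps_t, the
one-step-ahead conditional mean is
  E[X_{t+1} | X_t, ...] = c + sum_i phi_i X_{t+1-i}.
Substitute known values:
  E[X_{t+1} | ...] = (-0.582) * (-6) + (0.268) * (-4)
                   = 2.4200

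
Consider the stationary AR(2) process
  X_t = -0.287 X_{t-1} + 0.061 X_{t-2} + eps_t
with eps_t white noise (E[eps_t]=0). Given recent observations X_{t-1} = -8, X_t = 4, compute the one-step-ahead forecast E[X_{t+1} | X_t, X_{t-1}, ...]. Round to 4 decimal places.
E[X_{t+1} \mid \mathcal F_t] = -1.6360

For an AR(p) model X_t = c + sum_i phi_i X_{t-i} + eps_t, the
one-step-ahead conditional mean is
  E[X_{t+1} | X_t, ...] = c + sum_i phi_i X_{t+1-i}.
Substitute known values:
  E[X_{t+1} | ...] = (-0.287) * (4) + (0.061) * (-8)
                   = -1.6360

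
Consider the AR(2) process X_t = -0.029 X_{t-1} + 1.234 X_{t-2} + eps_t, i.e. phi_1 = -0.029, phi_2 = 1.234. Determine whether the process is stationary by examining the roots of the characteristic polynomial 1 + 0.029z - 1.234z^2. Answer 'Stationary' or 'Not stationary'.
\text{Not stationary}

The AR(p) characteristic polynomial is P(z) = 1 + 0.029z - 1.234z^2.
Stationarity requires all roots to lie outside the unit circle, i.e. |z| > 1 for every root.
Set 1 + (0.029) z + (-1.234) z^2 = 0, i.e. a z^2 + b z + c = 0 with a = -1.234, b = 0.029, c = 1.
Discriminant D = b^2 - 4ac = (0.029)^2 - 4*(-1.234)*1 = 0.000841 - (-4.936) = 4.936841.
D >= 0, so the roots are real: z = (-b +/- sqrt(D)) / (2a) = (-0.029 +/- 2.2219) / (-2.468).
  z_1 = (-0.029 + 2.2219) / (-2.468) = -0.8885,   |z_1| = 0.8885.
  z_2 = (-0.029 - 2.2219) / (-2.468) = 0.912,   |z_2| = 0.912.
Moduli of all roots: 0.8885, 0.9120.
All moduli strictly greater than 1? No.
Verdict: Not stationary.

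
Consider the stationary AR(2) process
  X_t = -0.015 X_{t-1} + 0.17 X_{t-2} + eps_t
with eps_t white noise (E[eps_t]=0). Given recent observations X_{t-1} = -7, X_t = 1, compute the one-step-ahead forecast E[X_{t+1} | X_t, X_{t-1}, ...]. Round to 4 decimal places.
E[X_{t+1} \mid \mathcal F_t] = -1.2050

For an AR(p) model X_t = c + sum_i phi_i X_{t-i} + eps_t, the
one-step-ahead conditional mean is
  E[X_{t+1} | X_t, ...] = c + sum_i phi_i X_{t+1-i}.
Substitute known values:
  E[X_{t+1} | ...] = (-0.015) * (1) + (0.17) * (-7)
                   = -1.2050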